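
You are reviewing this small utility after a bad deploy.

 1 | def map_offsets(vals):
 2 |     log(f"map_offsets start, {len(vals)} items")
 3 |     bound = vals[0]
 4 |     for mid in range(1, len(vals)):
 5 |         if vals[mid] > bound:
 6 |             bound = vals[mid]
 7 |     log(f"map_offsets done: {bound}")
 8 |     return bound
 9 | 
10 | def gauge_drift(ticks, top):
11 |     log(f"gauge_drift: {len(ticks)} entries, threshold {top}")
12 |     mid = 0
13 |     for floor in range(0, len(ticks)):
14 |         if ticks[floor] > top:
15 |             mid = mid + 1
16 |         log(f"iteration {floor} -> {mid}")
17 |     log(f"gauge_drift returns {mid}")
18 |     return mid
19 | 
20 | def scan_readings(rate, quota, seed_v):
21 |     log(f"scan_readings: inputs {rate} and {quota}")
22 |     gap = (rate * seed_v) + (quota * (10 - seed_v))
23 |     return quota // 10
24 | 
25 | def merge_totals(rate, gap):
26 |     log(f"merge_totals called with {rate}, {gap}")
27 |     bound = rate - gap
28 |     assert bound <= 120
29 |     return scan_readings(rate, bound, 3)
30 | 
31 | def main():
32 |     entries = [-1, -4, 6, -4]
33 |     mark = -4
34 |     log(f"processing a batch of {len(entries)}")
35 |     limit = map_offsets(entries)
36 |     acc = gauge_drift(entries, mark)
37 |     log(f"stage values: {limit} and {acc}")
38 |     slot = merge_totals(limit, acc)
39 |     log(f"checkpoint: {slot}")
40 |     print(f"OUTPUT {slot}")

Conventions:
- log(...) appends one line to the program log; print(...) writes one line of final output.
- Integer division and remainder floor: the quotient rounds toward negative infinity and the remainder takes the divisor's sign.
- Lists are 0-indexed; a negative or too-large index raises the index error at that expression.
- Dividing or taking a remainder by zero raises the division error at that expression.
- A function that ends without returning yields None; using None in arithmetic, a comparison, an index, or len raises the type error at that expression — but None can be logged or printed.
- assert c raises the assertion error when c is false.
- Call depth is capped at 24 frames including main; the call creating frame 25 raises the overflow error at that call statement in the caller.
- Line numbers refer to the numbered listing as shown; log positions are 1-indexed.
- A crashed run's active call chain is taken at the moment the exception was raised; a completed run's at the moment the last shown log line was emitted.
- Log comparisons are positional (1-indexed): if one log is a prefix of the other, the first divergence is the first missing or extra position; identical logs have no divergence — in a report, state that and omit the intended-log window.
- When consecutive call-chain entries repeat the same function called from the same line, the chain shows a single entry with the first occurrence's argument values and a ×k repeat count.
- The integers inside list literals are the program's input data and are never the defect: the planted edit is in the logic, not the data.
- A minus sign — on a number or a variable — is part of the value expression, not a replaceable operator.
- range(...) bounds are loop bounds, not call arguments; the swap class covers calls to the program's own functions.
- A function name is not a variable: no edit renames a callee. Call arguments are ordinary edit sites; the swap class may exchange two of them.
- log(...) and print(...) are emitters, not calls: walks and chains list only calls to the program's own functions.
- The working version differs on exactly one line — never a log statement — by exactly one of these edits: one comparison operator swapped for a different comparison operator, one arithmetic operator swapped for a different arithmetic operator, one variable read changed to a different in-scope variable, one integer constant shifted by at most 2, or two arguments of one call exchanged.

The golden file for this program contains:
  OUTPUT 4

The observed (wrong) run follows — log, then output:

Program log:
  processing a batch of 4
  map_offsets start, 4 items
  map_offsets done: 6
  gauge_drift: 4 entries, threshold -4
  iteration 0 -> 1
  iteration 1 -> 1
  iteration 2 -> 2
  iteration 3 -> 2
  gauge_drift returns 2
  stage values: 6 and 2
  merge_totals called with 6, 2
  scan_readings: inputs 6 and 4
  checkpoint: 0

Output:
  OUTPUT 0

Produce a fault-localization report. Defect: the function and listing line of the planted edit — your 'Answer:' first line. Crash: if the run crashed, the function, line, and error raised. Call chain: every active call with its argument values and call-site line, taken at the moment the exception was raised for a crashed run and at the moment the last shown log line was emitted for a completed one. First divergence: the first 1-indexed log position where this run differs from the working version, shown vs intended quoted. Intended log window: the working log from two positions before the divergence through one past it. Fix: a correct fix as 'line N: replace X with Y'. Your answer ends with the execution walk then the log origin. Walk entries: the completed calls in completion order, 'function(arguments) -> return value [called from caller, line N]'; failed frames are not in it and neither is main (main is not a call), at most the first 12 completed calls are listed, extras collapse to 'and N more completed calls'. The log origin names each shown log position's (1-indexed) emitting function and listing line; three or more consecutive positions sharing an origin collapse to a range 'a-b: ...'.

Answer: the defect is in scan_readings at line 23.
Core observation: The log first diverges at position 13: the faulty run prints 'checkpoint: 0' where the working version prints 'checkpoint: 4'.
Call chain: main.
First divergence: at position 13 the run shows 'checkpoint: 0' where the working version logs 'checkpoint: 4'.
Intended log window:
  11: merge_totals called with 6, 2
  12: scan_readings: inputs 6 and 4
  13: checkpoint: 4
Execution walk:
  map_offsets([-1, -4, 6, -4]) -> 6  [called from main, line 35]
  gauge_drift([-1, -4, 6, -4], -4) -> 2  [called from main, line 36]
  scan_readings(6, 4, 3) -> 0  [called from merge_totals, line 29]
  merge_totals(6, 2) -> 0  [called from main, line 38]
Log origin:
  1: emitted by main (line 34)
  2: emitted by map_offsets (line 2)
  3: emitted by map_offsets (line 7)
  4: emitted by gauge_drift (line 11)
  5-8: emitted by gauge_drift (line 16)
  9: emitted by gauge_drift (line 17)
  10: emitted by main (line 37)
  11: emitted by merge_totals (line 26)
  12: emitted by scan_readings (line 21)
  13: emitted by main (line 39)
A correct fix: line 23: replace `quota` with `gap`.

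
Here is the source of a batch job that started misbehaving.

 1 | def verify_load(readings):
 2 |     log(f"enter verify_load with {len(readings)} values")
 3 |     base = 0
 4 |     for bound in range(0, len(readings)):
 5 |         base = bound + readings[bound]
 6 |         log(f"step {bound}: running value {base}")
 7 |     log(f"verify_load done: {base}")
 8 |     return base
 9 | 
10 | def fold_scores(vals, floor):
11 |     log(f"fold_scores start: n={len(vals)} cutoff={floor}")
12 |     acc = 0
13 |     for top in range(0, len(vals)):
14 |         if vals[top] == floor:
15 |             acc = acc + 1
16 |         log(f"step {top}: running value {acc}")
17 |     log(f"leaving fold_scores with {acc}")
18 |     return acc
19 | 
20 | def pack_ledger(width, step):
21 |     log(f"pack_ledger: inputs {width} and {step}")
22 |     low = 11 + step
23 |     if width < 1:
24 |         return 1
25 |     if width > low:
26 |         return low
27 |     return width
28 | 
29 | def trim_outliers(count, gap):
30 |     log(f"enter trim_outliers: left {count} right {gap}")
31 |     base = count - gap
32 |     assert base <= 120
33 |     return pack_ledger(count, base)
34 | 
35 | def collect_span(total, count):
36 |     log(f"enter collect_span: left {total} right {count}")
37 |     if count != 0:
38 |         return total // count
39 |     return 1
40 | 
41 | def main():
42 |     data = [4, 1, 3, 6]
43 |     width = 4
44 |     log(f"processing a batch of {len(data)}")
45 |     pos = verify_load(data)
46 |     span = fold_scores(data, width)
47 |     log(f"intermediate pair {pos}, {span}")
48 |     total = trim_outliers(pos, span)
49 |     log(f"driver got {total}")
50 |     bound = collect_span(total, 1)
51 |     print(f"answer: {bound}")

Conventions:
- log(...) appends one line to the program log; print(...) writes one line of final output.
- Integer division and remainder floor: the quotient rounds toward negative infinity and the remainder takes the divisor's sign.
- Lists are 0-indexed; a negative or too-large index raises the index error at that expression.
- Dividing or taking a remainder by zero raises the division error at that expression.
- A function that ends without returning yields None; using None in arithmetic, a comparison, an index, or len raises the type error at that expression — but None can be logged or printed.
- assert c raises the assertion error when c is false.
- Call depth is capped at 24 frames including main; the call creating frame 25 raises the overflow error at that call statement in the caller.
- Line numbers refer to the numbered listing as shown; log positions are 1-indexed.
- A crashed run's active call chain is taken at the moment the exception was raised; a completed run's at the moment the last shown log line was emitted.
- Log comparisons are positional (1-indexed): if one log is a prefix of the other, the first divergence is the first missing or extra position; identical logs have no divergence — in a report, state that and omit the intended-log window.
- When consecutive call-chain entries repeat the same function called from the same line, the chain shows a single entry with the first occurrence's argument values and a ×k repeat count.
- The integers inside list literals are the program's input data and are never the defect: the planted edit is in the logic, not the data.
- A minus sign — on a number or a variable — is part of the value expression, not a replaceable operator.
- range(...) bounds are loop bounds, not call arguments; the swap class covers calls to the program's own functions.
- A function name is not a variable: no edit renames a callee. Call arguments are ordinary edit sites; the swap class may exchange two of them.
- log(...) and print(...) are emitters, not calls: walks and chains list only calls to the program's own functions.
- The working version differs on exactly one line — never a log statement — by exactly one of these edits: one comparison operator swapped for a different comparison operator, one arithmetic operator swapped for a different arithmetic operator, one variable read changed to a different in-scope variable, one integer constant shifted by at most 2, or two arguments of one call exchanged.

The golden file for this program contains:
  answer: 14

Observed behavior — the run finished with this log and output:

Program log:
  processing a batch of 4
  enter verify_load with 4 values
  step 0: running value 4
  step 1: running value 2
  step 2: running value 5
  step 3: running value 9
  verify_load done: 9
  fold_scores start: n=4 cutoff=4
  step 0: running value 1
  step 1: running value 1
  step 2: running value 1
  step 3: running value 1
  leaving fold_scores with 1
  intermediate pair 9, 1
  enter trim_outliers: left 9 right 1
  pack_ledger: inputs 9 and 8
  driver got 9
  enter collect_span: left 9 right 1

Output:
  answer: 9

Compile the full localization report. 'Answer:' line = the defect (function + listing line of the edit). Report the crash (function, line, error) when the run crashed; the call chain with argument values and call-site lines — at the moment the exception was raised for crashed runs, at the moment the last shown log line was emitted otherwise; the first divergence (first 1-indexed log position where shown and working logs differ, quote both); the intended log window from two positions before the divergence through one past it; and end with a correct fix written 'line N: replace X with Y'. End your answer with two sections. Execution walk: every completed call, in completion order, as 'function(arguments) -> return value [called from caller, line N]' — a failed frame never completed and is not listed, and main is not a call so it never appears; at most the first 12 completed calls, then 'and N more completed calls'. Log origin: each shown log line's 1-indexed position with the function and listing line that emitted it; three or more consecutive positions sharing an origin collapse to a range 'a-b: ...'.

Answer: the defect is in verify_load at line 5.
Key fact: The earliest visible damage is log position 4 — 'step 1: running value 2' rather than the intended 'step 1: running value 5'.
Call chain: main -> collect_span(9, 1) (called at line 50).
First divergence: position 4 — shown 'step 1: running value 2', intended 'step 1: running value 5'.
Intended log window:
  2: enter verify_load with 4 values
  3: step 0: running value 4
  4: step 1: running value 5
  5: step 2: running value 8
Execution walk:
  verify_load([4, 1, 3, 6]) -> 9  [called from main, line 45]
  fold_scores([4, 1, 3, 6], 4) -> 1  [called from main, line 46]
  pack_ledger(9, 8) -> 9  [called from trim_outliers, line 33]
  trim_outliers(9, 1) -> 9  [called from main, line 48]
  collect_span(9, 1) -> 9  [called from main, line 50]
Log origins:
  1 — main, line 44
  2 — verify_load, line 2
  3-6 — verify_load, line 6
  7 — verify_load, line 7
  8 — fold_scores, line 11
  9-12 — fold_scores, line 16
  13 — fold_scores, line 17
  14 — main, line 47
  15 — trim_outliers, line 30
  16 — pack_ledger, line 21
  17 — main, line 49
  18 — collect_span, line 36
A correct fix: line 5: replace `bound + readings[bound]` with `base + readings[bound]`.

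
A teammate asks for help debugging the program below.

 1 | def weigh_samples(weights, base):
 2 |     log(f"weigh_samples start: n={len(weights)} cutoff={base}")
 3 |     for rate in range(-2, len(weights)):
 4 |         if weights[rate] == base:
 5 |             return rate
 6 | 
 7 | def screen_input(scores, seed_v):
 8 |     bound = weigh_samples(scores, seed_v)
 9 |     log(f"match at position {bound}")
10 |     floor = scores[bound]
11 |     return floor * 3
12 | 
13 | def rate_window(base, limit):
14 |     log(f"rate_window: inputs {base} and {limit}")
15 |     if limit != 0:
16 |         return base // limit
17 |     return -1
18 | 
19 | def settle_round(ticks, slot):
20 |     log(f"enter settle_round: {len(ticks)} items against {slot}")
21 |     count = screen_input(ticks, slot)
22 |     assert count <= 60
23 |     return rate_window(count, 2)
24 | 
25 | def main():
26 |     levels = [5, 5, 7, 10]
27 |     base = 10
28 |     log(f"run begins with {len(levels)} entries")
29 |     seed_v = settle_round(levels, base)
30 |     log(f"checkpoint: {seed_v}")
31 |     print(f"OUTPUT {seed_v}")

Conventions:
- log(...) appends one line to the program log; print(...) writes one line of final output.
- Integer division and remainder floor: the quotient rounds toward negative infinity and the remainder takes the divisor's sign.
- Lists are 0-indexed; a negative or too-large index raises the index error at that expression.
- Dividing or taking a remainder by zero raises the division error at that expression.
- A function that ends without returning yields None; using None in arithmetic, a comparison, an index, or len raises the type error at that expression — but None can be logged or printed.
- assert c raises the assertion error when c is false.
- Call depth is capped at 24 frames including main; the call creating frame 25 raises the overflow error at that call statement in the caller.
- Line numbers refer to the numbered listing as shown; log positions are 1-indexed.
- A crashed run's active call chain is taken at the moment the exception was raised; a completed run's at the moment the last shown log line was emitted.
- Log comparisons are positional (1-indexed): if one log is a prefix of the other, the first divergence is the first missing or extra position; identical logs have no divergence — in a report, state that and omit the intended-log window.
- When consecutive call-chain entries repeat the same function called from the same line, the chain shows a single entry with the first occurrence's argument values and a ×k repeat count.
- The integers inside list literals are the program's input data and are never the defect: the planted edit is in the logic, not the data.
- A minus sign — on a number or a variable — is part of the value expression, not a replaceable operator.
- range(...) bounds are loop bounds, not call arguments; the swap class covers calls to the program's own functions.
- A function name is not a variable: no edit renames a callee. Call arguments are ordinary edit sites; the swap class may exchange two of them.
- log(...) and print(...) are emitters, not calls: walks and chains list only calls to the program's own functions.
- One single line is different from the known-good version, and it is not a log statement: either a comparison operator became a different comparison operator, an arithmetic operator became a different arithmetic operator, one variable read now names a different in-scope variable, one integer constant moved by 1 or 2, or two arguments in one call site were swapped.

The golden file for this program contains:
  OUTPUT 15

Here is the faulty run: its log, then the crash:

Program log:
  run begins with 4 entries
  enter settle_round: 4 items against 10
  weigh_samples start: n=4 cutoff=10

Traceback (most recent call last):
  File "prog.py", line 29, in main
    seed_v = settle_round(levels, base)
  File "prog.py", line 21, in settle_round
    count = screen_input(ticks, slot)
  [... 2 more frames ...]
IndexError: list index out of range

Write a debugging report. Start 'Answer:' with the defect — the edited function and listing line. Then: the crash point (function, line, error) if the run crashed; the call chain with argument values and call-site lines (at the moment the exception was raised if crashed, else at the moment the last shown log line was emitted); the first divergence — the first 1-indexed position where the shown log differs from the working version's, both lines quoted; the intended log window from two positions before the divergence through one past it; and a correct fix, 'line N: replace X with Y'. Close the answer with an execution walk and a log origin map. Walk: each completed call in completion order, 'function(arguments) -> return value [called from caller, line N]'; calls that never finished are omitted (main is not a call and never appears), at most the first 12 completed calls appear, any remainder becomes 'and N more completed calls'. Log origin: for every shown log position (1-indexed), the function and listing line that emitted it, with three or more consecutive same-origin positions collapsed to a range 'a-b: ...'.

Answer: the defect is in weigh_samples at line 3.
The tell: The faulty run's log stops after 3 lines; the working version's next line would be 'match at position 3'.
Crash: weigh_samples, line 4, IndexError.
Call chain: main -> settle_round([5, 5, 7, 10], 10) (called at line 29) -> screen_input([5, 5, 7, 10], 10) (called at line 21) -> weigh_samples([5, 5, 7, 10], 10) (called at line 8).
First divergence: position 4 (shown log ended at 3 lines; the working version continues: 'match at position 3').
Intended log window:
  2: enter settle_round: 4 items against 10
  3: weigh_samples start: n=4 cutoff=10
  4: match at position 3
  5: rate_window: inputs 30 and 2
Execution walk:
  (no call completed)
Log origin:
  1: logged in main at line 28
  2: logged in settle_round at line 20
  3: logged in weigh_samples at line 2
A correct fix: line 3: replace `-2` with `0`.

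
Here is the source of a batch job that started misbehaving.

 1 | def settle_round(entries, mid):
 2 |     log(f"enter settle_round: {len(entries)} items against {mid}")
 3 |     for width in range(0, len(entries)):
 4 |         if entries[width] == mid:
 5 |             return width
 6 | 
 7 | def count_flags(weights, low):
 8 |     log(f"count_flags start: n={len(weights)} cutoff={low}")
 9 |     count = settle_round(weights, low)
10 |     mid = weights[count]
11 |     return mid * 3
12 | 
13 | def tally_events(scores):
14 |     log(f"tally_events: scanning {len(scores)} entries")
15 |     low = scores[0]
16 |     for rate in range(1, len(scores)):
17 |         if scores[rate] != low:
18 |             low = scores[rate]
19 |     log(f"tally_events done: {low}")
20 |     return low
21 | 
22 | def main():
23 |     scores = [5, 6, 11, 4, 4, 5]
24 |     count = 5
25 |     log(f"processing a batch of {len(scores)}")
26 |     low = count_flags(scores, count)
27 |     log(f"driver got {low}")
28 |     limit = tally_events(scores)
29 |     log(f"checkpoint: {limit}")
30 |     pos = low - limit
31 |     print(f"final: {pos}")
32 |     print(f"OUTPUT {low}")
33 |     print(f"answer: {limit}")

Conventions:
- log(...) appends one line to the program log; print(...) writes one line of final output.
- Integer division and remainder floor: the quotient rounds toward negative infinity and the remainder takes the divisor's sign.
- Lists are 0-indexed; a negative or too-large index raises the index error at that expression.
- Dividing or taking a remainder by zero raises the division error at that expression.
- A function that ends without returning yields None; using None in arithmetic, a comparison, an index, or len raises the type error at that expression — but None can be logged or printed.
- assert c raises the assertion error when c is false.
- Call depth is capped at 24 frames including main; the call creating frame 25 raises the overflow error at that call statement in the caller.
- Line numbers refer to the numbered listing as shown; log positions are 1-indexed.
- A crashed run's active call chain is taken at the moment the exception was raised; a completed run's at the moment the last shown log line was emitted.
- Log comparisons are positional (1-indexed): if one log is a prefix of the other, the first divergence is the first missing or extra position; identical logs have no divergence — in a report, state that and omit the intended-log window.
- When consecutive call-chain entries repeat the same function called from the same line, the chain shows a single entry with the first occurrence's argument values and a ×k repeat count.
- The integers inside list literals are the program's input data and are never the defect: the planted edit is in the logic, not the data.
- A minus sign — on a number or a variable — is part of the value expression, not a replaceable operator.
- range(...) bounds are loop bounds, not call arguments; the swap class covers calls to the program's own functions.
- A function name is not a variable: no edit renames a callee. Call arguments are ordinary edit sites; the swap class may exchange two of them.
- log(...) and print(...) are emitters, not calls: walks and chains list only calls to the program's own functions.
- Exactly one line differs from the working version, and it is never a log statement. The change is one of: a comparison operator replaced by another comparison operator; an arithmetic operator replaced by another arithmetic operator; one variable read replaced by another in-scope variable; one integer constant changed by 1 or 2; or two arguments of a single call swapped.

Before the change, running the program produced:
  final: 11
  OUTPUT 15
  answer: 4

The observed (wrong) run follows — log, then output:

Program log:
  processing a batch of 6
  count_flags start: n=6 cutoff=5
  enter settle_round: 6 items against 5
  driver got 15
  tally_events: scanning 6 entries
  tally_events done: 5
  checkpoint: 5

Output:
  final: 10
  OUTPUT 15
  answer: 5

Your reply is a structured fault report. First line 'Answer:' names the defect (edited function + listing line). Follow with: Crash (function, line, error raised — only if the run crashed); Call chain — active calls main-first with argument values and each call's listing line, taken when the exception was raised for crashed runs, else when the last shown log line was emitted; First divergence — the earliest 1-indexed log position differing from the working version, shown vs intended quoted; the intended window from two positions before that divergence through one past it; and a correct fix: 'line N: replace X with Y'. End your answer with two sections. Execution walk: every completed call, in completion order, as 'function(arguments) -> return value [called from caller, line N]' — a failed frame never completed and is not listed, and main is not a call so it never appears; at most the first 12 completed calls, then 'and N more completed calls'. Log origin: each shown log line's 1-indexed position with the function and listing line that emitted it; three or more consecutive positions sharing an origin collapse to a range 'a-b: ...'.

Answer: the defect is in tally_events at line 17.
Core observation: Position 6 is the first bad log line: 'tally_events done: 5' should read 'tally_events done: 4'.
Call chain: main.
First divergence: position 6 — the shown line 'tally_events done: 5' should read 'tally_events done: 4'.
Intended log window:
  4: driver got 15
  5: tally_events: scanning 6 entries
  6: tally_events done: 4
  7: checkpoint: 4
Execution walk:
  settle_round([5, 6, 11, 4, 4, 5], 5) -> 0  [called from count_flags, line 9]
  count_flags([5, 6, 11, 4, 4, 5], 5) -> 15  [called from main, line 26]
  tally_events([5, 6, 11, 4, 4, 5]) -> 5  [called from main, line 28]
Origin of each log line:
  1: logged in main at line 25
  2: logged in count_flags at line 8
  3: logged in settle_round at line 2
  4: logged in main at line 27
  5: logged in tally_events at line 14
  6: logged in tally_events at line 19
  7: logged in main at line 29
A correct fix: line 17: replace `!=` with `<`.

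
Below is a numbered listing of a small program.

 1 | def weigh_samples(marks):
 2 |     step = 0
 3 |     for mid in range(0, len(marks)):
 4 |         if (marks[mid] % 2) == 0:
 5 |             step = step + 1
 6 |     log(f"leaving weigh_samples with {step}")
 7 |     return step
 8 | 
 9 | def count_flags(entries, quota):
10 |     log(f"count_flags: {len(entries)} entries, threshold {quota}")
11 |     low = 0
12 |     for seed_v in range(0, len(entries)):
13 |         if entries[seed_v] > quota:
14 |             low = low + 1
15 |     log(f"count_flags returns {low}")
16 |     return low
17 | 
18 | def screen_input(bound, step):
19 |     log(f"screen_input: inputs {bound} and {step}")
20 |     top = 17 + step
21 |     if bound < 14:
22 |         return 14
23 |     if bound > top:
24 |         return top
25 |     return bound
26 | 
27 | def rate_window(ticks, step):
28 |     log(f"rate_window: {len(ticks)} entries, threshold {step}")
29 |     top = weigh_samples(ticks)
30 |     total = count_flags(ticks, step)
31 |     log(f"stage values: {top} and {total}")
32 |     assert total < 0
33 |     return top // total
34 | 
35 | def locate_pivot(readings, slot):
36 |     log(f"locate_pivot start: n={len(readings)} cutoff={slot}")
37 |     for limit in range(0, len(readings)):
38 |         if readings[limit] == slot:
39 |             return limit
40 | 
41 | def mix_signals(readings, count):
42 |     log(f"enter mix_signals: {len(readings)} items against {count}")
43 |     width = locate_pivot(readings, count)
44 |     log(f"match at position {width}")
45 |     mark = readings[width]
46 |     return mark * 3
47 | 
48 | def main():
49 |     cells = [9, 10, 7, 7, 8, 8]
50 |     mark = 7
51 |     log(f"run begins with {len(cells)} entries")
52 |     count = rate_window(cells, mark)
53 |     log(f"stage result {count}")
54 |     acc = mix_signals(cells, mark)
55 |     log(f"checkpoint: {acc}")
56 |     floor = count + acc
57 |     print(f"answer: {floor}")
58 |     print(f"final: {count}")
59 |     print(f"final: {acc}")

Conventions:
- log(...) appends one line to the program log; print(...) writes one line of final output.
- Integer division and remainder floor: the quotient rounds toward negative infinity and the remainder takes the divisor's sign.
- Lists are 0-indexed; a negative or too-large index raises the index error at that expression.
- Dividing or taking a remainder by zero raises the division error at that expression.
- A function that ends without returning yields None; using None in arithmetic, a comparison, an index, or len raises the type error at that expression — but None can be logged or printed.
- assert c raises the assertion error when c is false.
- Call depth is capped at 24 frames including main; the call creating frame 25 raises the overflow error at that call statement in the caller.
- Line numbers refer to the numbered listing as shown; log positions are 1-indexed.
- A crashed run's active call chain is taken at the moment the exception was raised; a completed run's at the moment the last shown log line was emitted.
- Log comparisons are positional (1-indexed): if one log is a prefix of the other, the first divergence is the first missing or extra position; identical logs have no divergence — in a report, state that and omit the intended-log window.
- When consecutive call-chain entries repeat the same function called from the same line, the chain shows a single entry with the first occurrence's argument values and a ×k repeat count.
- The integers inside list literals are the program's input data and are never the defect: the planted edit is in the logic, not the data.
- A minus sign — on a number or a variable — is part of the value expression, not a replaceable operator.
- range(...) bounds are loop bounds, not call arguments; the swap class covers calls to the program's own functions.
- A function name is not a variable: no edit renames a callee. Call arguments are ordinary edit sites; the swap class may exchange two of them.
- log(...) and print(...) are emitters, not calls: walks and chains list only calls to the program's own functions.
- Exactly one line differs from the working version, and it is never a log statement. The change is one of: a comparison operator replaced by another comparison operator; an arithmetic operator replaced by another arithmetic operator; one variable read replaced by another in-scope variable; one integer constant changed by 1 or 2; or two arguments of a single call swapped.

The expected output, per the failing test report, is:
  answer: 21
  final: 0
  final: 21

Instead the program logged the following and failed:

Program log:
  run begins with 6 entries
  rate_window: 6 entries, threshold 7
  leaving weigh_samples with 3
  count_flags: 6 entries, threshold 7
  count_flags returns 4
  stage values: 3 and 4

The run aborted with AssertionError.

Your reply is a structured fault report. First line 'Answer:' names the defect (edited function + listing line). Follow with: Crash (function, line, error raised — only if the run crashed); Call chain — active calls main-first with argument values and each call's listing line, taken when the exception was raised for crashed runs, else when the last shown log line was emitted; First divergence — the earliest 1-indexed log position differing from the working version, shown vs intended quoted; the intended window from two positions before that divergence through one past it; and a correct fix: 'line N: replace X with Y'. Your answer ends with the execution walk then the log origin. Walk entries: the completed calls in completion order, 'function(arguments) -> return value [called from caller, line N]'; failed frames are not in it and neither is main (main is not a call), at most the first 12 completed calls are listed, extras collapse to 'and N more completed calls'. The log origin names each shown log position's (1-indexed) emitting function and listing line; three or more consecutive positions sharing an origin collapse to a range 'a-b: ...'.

Answer: the defect is in rate_window at line 32.
Key observation: The shown log is a 6-line prefix of the intended one, whose next entry is 'stage result 0'.
Crash: rate_window, line 32, AssertionError.
Call chain: main -> rate_window([9, 10, 7, 7, 8, 8], 7) (called at line 52).
First divergence: position 7 (shown log ended at 6 lines; the working version continues: 'stage result 0').
Intended log window:
  5: count_flags returns 4
  6: stage values: 3 and 4
  7: stage result 0
  8: enter mix_signals: 6 items against 7
Execution walk:
  weigh_samples([9, 10, 7, 7, 8, 8]) -> 3  [called from rate_window, line 29]
  count_flags([9, 10, 7, 7, 8, 8], 7) -> 4  [called from rate_window, line 30]
Origin of each log line:
  1: emitted by main (line 51)
  2: emitted by rate_window (line 28)
  3: emitted by weigh_samples (line 6)
  4: emitted by count_flags (line 10)
  5: emitted by count_flags (line 15)
  6: emitted by rate_window (line 31)
A correct fix: line 32: replace `<` with `>`.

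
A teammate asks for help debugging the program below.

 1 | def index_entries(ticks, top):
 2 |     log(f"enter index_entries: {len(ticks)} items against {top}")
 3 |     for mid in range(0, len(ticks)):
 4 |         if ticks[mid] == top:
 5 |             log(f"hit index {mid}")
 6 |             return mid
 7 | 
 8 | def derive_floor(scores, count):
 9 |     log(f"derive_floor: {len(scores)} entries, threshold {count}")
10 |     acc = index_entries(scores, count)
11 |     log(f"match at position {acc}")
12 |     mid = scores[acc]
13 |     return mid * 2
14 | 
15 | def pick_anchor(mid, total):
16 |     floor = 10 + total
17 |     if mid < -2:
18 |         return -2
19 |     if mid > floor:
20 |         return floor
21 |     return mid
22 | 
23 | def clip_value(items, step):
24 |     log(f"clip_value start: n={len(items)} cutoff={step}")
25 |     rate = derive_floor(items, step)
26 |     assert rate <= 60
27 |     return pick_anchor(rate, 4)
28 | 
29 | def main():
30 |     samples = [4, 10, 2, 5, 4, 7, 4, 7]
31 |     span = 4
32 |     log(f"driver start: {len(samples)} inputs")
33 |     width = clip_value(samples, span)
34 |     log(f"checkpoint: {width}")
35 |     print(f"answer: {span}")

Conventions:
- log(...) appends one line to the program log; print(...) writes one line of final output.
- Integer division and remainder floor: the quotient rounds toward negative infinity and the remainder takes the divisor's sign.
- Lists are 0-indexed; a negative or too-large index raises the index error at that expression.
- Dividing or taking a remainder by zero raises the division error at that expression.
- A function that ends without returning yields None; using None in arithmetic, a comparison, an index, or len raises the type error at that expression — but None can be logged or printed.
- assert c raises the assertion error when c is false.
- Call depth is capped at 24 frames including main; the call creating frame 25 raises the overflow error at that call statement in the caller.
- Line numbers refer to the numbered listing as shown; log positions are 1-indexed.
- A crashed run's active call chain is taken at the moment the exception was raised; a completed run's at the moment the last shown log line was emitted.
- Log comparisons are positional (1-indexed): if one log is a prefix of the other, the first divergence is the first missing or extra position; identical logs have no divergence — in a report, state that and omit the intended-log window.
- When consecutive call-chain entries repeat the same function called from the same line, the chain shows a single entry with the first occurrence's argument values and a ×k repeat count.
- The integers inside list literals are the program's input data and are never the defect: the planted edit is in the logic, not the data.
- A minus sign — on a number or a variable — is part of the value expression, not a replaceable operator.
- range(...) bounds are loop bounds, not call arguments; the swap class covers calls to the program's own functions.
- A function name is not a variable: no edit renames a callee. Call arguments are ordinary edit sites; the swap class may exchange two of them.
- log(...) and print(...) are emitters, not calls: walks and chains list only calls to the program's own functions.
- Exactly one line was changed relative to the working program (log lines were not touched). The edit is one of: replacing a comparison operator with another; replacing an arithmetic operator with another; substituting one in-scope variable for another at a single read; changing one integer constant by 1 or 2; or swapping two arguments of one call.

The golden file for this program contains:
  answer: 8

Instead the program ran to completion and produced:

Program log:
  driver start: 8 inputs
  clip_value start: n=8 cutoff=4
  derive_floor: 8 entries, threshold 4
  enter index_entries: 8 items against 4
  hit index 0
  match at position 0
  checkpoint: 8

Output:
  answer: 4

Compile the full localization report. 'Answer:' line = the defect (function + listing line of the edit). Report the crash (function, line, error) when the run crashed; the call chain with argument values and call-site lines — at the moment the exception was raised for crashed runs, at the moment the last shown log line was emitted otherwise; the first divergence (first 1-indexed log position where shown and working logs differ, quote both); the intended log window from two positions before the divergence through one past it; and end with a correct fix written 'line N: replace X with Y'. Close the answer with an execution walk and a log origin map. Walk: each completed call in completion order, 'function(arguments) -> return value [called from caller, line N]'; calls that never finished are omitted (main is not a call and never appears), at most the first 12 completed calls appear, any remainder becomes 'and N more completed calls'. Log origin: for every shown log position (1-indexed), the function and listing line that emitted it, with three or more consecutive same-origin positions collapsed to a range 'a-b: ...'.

Answer: the defect is in main at line 35.
Key fact: The two runs log identically and part ways only at the printed values.
Call chain: main.
First divergence: none — the logs agree in full.
Execution walk:
  index_entries([4, 10, 2, 5, 4, 7, 4, 7], 4) -> 0  [called from derive_floor, line 10]
  derive_floor([4, 10, 2, 5, 4, 7, 4, 7], 4) -> 8  [called from clip_value, line 25]
  pick_anchor(8, 4) -> 8  [called from clip_value, line 27]
  clip_value([4, 10, 2, 5, 4, 7, 4, 7], 4) -> 8  [called from main, line 33]
Origin of each log line:
  1: from main, line 32
  2: from clip_value, line 24
  3: from derive_floor, line 9
  4: from index_entries, line 2
  5: from index_entries, line 5
  6: from derive_floor, line 11
  7: from main, line 34
A correct fix: line 35: replace `span` with `width`.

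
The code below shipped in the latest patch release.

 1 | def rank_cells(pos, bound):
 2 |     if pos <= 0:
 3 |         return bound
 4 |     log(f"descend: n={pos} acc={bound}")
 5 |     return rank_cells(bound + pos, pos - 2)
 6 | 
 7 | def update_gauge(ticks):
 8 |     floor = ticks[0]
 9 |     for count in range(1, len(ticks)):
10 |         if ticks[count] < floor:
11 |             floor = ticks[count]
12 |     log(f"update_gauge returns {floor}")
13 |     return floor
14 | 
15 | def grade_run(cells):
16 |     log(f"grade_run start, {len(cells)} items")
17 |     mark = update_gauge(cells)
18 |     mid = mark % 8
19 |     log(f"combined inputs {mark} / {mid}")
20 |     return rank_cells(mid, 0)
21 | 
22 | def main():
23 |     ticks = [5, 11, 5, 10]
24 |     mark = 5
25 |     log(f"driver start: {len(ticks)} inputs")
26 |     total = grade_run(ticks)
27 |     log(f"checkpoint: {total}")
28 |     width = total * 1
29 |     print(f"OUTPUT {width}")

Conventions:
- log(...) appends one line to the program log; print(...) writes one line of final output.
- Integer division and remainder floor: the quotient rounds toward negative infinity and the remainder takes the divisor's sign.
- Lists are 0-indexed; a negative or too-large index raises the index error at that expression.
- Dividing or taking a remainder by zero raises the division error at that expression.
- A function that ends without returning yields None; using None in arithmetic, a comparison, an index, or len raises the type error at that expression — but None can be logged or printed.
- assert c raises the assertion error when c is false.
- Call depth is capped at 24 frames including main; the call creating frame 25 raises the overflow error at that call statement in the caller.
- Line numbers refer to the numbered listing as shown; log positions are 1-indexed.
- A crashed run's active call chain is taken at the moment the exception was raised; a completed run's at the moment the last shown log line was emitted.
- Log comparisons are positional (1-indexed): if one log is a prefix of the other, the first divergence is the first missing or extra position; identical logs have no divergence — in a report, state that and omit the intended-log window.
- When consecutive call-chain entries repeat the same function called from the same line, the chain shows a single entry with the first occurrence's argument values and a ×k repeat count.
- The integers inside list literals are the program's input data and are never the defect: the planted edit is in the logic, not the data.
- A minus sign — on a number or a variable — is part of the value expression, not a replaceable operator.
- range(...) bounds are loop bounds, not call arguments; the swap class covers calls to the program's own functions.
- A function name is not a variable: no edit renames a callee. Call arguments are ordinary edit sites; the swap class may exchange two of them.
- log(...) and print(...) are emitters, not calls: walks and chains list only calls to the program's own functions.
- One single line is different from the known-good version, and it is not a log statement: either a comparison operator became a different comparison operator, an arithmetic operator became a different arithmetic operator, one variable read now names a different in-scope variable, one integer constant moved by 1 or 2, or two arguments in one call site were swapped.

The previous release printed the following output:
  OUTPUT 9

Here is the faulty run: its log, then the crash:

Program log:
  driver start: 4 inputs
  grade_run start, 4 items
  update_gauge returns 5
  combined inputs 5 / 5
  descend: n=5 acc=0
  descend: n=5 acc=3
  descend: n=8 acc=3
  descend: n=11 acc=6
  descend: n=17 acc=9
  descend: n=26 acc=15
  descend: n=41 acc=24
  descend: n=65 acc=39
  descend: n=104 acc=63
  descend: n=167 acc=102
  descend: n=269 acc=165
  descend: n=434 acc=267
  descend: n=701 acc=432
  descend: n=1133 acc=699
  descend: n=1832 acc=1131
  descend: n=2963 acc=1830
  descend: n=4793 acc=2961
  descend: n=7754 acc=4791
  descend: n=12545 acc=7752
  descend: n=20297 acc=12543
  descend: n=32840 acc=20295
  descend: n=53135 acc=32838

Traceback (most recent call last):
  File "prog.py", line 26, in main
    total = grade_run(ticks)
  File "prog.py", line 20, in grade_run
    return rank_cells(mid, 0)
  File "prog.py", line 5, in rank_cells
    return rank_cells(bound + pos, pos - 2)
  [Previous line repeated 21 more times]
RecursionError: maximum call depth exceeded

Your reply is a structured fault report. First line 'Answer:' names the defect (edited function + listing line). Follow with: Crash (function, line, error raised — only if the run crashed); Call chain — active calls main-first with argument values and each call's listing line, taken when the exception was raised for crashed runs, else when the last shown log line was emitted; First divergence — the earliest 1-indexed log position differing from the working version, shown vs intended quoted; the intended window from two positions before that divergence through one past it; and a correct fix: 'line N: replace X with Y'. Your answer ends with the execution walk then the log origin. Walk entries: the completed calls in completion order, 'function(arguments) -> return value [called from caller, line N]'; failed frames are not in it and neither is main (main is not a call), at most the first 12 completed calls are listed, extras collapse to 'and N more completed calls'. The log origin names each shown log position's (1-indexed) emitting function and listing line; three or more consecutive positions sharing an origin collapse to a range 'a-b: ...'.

Answer: the defect is in rank_cells at line 5.
Key observation: Log line 6 is where behavior first shows: 'descend: n=5 acc=3' appears instead of 'descend: n=3 acc=5'.
Crash: rank_cells, line 5, RecursionError.
Call chain: main -> grade_run([5, 11, 5, 10]) (called at line 26) -> rank_cells(5, 0) (called at line 20) -> rank_cells(5, 3) (called at line 5) ×21.
First divergence: position 6 — the shown line 'descend: n=5 acc=3' should read 'descend: n=3 acc=5'.
Intended log window:
  4: combined inputs 5 / 5
  5: descend: n=5 acc=0
  6: descend: n=3 acc=5
  7: descend: n=1 acc=8
Execution walk:
  update_gauge([5, 11, 5, 10]) -> 5  [called from grade_run, line 17]
Log line origins:
  1: logged in main at line 25
  2: logged in grade_run at line 16
  3: logged in update_gauge at line 12
  4: logged in grade_run at line 19
  5-26: logged in rank_cells at line 4
A correct fix: line 5: replace `rank_cells(bound + pos, pos - 2)` with `rank_cells(pos - 2, bound + pos)`.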